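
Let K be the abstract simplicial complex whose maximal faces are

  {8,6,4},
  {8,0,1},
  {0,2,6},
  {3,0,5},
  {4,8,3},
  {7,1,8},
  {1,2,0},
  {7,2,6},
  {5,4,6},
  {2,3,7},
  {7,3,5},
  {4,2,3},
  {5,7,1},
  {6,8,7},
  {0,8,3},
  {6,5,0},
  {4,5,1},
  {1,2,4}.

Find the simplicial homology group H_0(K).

Take the total order 0 < 1 < 2 < 3 < 4 < 5 < 6 < 7 < 8 on the vertex set. Then K (dimension 2) consists of the simplices:

  0-simplices (9): [0], [1], [2], [3], [4], [5], [6], [7], [8]
  1-simplices (27): (27 of them)
  2-simplices (18): [0,1,2], [0,1,8], [0,2,6], [0,3,5], [0,3,8], [0,5,6], [1,2,4], [1,4,5], [1,5,7], [1,7,8], [2,3,4], [2,3,7], [2,6,7], [3,4,8], [3,5,7], [4,5,6], [4,6,8], [6,7,8]

giving chain groups C_0 ≅ Z^9, C_1 ≅ Z^27, C_2 ≅ Z^18.

∂_1: C_1 → C_0 sends each edge [p,q] (with p < q) to q − p.
The 9×27 boundary matrix has rank 8 and Smith normal form diag(1,1,1,1,1,1,1,1).

∂_2: C_2 → C_1 acts by ∂[p,q,r] = [q,r] − [p,r] + [p,q]. For instance
  ∂[4,5,6] = [5,6] − [4,6] + [4,5],
  ∂[0,3,8] = [3,8] − [0,8] + [0,3].
The 27×18 boundary matrix has rank 17 and Smith normal form diag(1,1,1,1,1,1,1,1,1,1,1,1,1,1,1,1,1).

Now H_k = ker ∂_k / im ∂_{k+1}, so:

  H_0: rank C_0 − rank ∂_1 = 9 − 8 = 1, and the invariant factors of ∂_1 are all 1, so H_0 ≅ Z.

H_0 ≅ Z.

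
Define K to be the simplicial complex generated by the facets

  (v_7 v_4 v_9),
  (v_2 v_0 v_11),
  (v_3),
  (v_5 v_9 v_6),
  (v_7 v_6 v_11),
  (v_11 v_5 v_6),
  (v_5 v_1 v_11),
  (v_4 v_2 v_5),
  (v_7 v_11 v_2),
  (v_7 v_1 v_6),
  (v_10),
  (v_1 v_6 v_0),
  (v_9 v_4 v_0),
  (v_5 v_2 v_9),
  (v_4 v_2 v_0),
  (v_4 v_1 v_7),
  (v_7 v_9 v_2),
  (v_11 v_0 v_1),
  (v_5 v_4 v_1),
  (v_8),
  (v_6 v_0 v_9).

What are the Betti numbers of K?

We work with the vertex ordering v_0 < v_1 < v_2 < v_3 < v_4 < v_5 < v_6 < v_7 < v_8 < v_9 < v_10 < v_11. The simplices of K, each written with vertices in increasing order, are:

  0-simplices (12): [v_0], [v_1], [v_2], [v_3], [v_4], [v_5], [v_6], [v_7], [v_8], [v_9], [v_10], [v_11]
  1-simplices (27): (27 of them)
  2-simplices (18): (18 of them)

so the chain groups are C_0 ≅ Z^12, C_1 ≅ Z^27, C_2 ≅ Z^18.

∂_1: C_1 → C_0 sends each edge [p,q] (with p < q) to q − p. For instance
  ∂[v_7,v_11] = [v_11] − [v_7].
As a 12×27 matrix over Z this has rank 8, with invariant factors (1,1,1,1,1,1,1,1).

The boundary map ∂_2: C_2 → C_1 maps a triangle to the signed sum of its edges. For instance
  ∂[v_5,v_6,v_11] = [v_6,v_11] − [v_5,v_11] + [v_5,v_6],
  ∂[v_5,v_6,v_9] = [v_6,v_9] − [v_5,v_9] + [v_5,v_6].
The 27×18 boundary matrix has rank 18 and Smith normal form diag(1,1,1,1,1,1,1,1,1,1,1,1,1,1,1,1,1,2).

Computing H_k = (kernel of ∂_k) / (image of ∂_{k+1}):

  H_0: rank C_0 − rank ∂_1 = 12 − 8 = 4, and the invariant factors of ∂_1 are all 1, so H_0 = Z^4.
  H_1: rank ker ∂_1 − rank ∂_2 = (27 − 8) − 18 = 1, and ∂_2 has invariant factor 2 > 1, so H_1 = Z ⊕ Z/2.
  H_2: rank ker ∂_2 − rank ∂_3 = (18 − 18) − 0 = 0, and there is no ∂_3, so H_2 = 0.

Hence the Betti numbers are b_0 = 4, b_1 = 1, b_2 = 0.

b_0 = 4, b_1 = 1, b_2 = 0.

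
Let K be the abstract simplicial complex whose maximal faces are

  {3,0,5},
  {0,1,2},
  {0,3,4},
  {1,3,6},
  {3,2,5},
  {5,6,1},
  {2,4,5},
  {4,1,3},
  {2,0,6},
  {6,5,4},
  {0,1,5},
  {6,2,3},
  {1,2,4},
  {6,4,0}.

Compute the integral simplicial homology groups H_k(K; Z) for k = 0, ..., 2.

Take the total order 0 < 1 < 2 < 3 < 4 < 5 < 6 on the vertex set. Then K (dimension 2) consists of the simplices:

  0-simplices (7): [0], [1], [2], [3], [4], [5], [6]
  1-simplices (21): [0,1], [0,2], [0,3], [0,4], [0,5], [0,6], [1,2], [1,3], [1,4], [1,5], [1,6], [2,3], [2,4], [2,5], [2,6], [3,4], [3,5], [3,6], [4,5], [4,6], [5,6]
  2-simplices (14): [0,1,2], [0,1,5], [0,2,6], [0,3,4], [0,3,5], [0,4,6], [1,2,4], [1,3,4], [1,3,6], [1,5,6], [2,3,5], [2,3,6], [2,4,5], [4,5,6]

giving chain groups C_0 ≅ Z^7, C_1 ≅ Z^21, C_2 ≅ Z^14.

∂_1: C_1 → C_0 is given by ∂[p,q] = [q] − [p].
This gives a 7×21 integer matrix of rank 6; reducing to Smith normal form yields diagonal entries (1,1,1,1,1,1).

Boundary ∂_2: C_2 → C_1 sends each 2-simplex [p,q,r] to [q,r] − [p,r] + [p,q]. For instance
  ∂[2,3,6] = [3,6] − [2,6] + [2,3],
  ∂[0,3,4] = [3,4] − [0,4] + [0,3].
As a 21×14 matrix over Z this has rank 13, with invariant factors (1,1,1,1,1,1,1,1,1,1,1,1,1).

Computing H_k = (kernel of ∂_k) / (image of ∂_{k+1}):

  H_0: rank C_0 − rank ∂_1 = 7 − 6 = 1, and the invariant factors of ∂_1 are all 1, so H_0 ≅ Z.
  H_1: rank ker ∂_1 − rank ∂_2 = (21 − 6) − 13 = 2, and the invariant factors of ∂_2 are all 1, so H_1 ≅ Z^2.
  H_2: rank ker ∂_2 − rank ∂_3 = (14 − 13) − 0 = 1, and there is no ∂_3, so H_2 ≅ Z.

As a check, the Euler characteristic is 7 − 21 + 14 = 0, which agrees with 1 − 2 + 1 = 0.

H_0 = Z,  H_1 = Z^2,  H_2 = Z.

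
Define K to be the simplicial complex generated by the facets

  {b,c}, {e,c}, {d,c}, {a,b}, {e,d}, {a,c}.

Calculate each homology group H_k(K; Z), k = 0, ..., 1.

Order the vertices as a < b < c < d < e. Listing each simplex with vertices in this order, K has dimension 1 with simplices:

  0-simplices (5): a, b, c, d, e
  1-simplices (6): ab, ac, bc, cd, ce, de

so the chain groups are C_0 ≅ Z^5, C_1 ≅ Z^6.

Boundary ∂_1: C_1 → C_0 is given by ∂[p,q] = [q] − [p].
As a 5×6 matrix over Z this has rank 4, with invariant factors (1,1,1,1).

Computing H_k = (kernel of ∂_k) / (image of ∂_{k+1}):

  H_0: rank C_0 − rank ∂_1 = 5 − 4 = 1, and the invariant factors of ∂_1 are all 1, so H_0 ≅ Z.
  H_1: rank ker ∂_1 − rank ∂_2 = (6 − 4) − 0 = 2, and there is no ∂_2, so H_1 ≅ Z^2.

(K is a triangulation of a wedge of 2 circles.)

H_0 ≅ Z,  H_1 ≅ Z^2.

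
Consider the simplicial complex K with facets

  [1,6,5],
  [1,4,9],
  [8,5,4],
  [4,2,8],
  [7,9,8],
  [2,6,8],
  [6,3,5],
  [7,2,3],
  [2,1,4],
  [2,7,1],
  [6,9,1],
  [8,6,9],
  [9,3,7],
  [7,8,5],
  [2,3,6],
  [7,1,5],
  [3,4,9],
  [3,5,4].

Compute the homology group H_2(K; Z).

K has 9 vertices, 27 edges, 18 triangles.
rank ∂_2 = 17, rank ∂_3 = 0 ⇒ b_2 = 18 − 17 − 0 = 1. So H_2 ≅ Z.

H_2 ≅ Z.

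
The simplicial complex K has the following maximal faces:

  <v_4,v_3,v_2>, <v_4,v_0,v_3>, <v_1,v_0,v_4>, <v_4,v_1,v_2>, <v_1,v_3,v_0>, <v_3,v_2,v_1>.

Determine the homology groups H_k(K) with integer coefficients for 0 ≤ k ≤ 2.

Fix the vertex order v_0 < v_1 < v_2 < v_3 < v_4 and write every simplex with vertices in increasing order. Then dim K = 2 and the simplices of K are:

  0-simplices (5): [v_0], [v_1], [v_2], [v_3], [v_4]
  1-simplices (9): [v_0,v_1], [v_0,v_3], [v_0,v_4], [v_1,v_2], [v_1,v_3], [v_1,v_4], [v_2,v_3], [v_2,v_4], [v_3,v_4]
  2-simplices (6): [v_0,v_1,v_3], [v_0,v_1,v_4], [v_0,v_3,v_4], [v_1,v_2,v_3], [v_1,v_2,v_4], [v_2,v_3,v_4]

giving chain groups C_0 ≅ Z^5, C_1 ≅ Z^9, C_2 ≅ Z^6.

The boundary map ∂_1: C_1 → C_0 maps an edge to its endpoints' difference, ∂[p,q] = q − p. For instance
  ∂[v_0,v_3] = [v_3] − [v_0].
The 5×9 boundary matrix has rank 4 and Smith normal form diag(1,1,1,1).

Boundary ∂_2: C_2 → C_1 sends each 2-simplex [p,q,r] to [q,r] − [p,r] + [p,q]. For instance
  ∂[v_0,v_1,v_3] = [v_1,v_3] − [v_0,v_3] + [v_0,v_1],
  ∂[v_1,v_2,v_4] = [v_2,v_4] − [v_1,v_4] + [v_1,v_2].
This gives a 9×6 integer matrix of rank 5; reducing to Smith normal form yields diagonal entries (1,1,1,1,1).

Now H_k = ker ∂_k / im ∂_{k+1}, so:

  H_0: rank C_0 − rank ∂_1 = 5 − 4 = 1, and the invariant factors of ∂_1 are all 1, so H_0 = Z.
  H_1: rank ker ∂_1 − rank ∂_2 = (9 − 4) − 5 = 0, and the invariant factors of ∂_2 are all 1, so H_1 = 0.
  H_2: rank ker ∂_2 − rank ∂_3 = (6 − 5) − 0 = 1, and there is no ∂_3, so H_2 = Z.

H_0 ≅ Z,  H_1 = 0,  H_2 ≅ Z.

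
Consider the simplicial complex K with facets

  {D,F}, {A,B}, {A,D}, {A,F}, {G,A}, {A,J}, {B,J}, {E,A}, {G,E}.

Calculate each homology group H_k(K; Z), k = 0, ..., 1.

H_0 = Z,  H_1 = Z^3.

Take the total order A < B < D < E < F < G < J on the vertex set. Then K (dimension 1) consists of the simplices:

  0-simplices (7): A, B, D, E, F, G, J
  1-simplices (9): AB, AD, AE, AF, AG, AJ, BJ, DF, EG

so the chain groups are C_0 ≅ Z^7, C_1 ≅ Z^9.

Boundary ∂_1: C_1 → C_0 is given by ∂[p,q] = [q] − [p]. For instance
  ∂DF = F − D.
The 7×9 boundary matrix has rank 6 and Smith normal form diag(1,1,1,1,1,1).

Computing H_k = (kernel of ∂_k) / (image of ∂_{k+1}):

  H_0: rank C_0 − rank ∂_1 = 7 − 6 = 1, and the invariant factors of ∂_1 are all 1, so H_0 ≅ Z.
  H_1: rank ker ∂_1 − rank ∂_2 = (9 − 6) − 0 = 3, and there is no ∂_2, so H_1 ≅ Z^3.

(K is a triangulation of a wedge of 3 circles.)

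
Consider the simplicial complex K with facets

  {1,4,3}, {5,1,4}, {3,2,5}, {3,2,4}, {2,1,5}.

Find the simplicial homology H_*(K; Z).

We work with the vertex ordering 1 < 2 < 3 < 4 < 5. The simplices of K, each written with vertices in increasing order, are:

  0-simplices (5): [1], [2], [3], [4], [5]
  1-simplices (10): [1,2], [1,3], [1,4], [1,5], [2,3], [2,4], [2,5], [3,4], [3,5], [4,5]
  2-simplices (5): [1,2,5], [1,3,4], [1,4,5], [2,3,4], [2,3,5]

so the chain groups are C_0 ≅ Z^5, C_1 ≅ Z^10, C_2 ≅ Z^5.

∂_1: C_1 → C_0 maps an edge to its endpoints' difference, ∂[p,q] = q − p.
The 5×10 boundary matrix has rank 4 and Smith normal form diag(1,1,1,1).

∂_2: C_2 → C_1 sends each 2-simplex [p,q,r] to [q,r] − [p,r] + [p,q]. For instance
  ∂[1,2,5] = [2,5] − [1,5] + [1,2],
  ∂[2,3,5] = [3,5] − [2,5] + [2,3].
This gives a 10×5 integer matrix of rank 5; reducing to Smith normal form yields diagonal entries (1,1,1,1,1).

From H_k ≅ ker(∂_k) / im(∂_{k+1}) we obtain:

  H_0: rank C_0 − rank ∂_1 = 5 − 4 = 1, and the invariant factors of ∂_1 are all 1, so H_0 ≅ Z.
  H_1: rank ker ∂_1 − rank ∂_2 = (10 − 4) − 5 = 1, and the invariant factors of ∂_2 are all 1, so H_1 ≅ Z.
  H_2: rank ker ∂_2 − rank ∂_3 = (5 − 5) − 0 = 0, and there is no ∂_3, so H_2 ≅ 0.

H_0 ≅ Z,  H_1 ≅ Z,  H_2 = 0.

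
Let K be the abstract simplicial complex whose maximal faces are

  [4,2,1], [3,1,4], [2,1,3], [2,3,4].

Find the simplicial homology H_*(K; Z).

H_0 ≅ Z,  H_1 = 0,  H_2 ≅ Z.

Fix the vertex order 1 < 2 < 3 < 4 and write every simplex with vertices in increasing order. Then dim K = 2 and the simplices of K are:

  0-simplices (4): [1], [2], [3], [4]
  1-simplices (6): [1,2], [1,3], [1,4], [2,3], [2,4], [3,4]
  2-simplices (4): [1,2,3], [1,2,4], [1,3,4], [2,3,4]

Hence C_0 ≅ Z^4, C_1 ≅ Z^6, C_2 ≅ Z^4.

Boundary ∂_1: C_1 → C_0 sends each edge [p,q] (with p < q) to q − p. For instance
  ∂[1,4] = [4] − [1].
The resulting 4×6 matrix has rank 3, and its Smith normal form has invariant factors (1,1,1).

∂_2: C_2 → C_1 sends each 2-simplex [p,q,r] to [q,r] − [p,r] + [p,q]. For instance
  ∂[2,3,4] = [3,4] − [2,4] + [2,3],
  ∂[1,3,4] = [3,4] − [1,4] + [1,3].
As a 6×4 matrix over Z this has rank 3, with invariant factors (1,1,1).

Reading off H_k = ker ∂_k / im ∂_{k+1}:

  H_0: rank C_0 − rank ∂_1 = 4 − 3 = 1, and the invariant factors of ∂_1 are all 1, so H_0 = Z.
  H_1: rank ker ∂_1 − rank ∂_2 = (6 − 3) − 3 = 0, and the invariant factors of ∂_2 are all 1, so H_1 = 0.
  H_2: rank ker ∂_2 − rank ∂_3 = (4 − 3) − 0 = 1, and there is no ∂_3, so H_2 = Z.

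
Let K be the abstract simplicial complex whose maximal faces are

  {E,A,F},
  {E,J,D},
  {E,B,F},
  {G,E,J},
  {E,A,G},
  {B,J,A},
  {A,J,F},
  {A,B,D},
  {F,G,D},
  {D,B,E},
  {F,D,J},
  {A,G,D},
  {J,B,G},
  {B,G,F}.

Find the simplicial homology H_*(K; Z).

Fix the vertex order A < B < D < E < F < G < J and write every simplex with vertices in increasing order. Then dim K = 2 and the simplices of K are:

  0-simplices (7): A, B, D, E, F, G, J
  1-simplices (21): AB, AD, AE, AF, AG, AJ, BD, BE, BF, BG, BJ, DE, DF, DG, DJ, EF, EG, EJ, FG, FJ, GJ
  2-simplices (14): ABD, ABJ, ADG, AEF, AEG, AFJ, BDE, BEF, BFG, BGJ, DEJ, DFG, DFJ, EGJ

Hence C_0 ≅ Z^7, C_1 ≅ Z^21, C_2 ≅ Z^14.

Boundary ∂_1: C_1 → C_0 maps an edge to its endpoints' difference, ∂[p,q] = q − p. For instance
  ∂AE = E − A.
This gives a 7×21 integer matrix of rank 6; reducing to Smith normal form yields diagonal entries (1,1,1,1,1,1).

∂_2: C_2 → C_1 maps a triangle to the signed sum of its edges. For instance
  ∂ADG = DG − AG + AD,
  ∂DEJ = EJ − DJ + DE.
This gives a 21×14 integer matrix of rank 13; reducing to Smith normal form yields diagonal entries (1,1,1,1,1,1,1,1,1,1,1,1,1).

From H_k ≅ ker(∂_k) / im(∂_{k+1}) we obtain:

  H_0: rank C_0 − rank ∂_1 = 7 − 6 = 1, and the invariant factors of ∂_1 are all 1, so H_0 = Z.
  H_1: rank ker ∂_1 − rank ∂_2 = (21 − 6) − 13 = 2, and the invariant factors of ∂_2 are all 1, so H_1 = Z^2.
  H_2: rank ker ∂_2 − rank ∂_3 = (14 − 13) − 0 = 1, and there is no ∂_3, so H_2 = Z.

H_0 ≅ Z,  H_1 ≅ Z^2,  H_2 ≅ Z.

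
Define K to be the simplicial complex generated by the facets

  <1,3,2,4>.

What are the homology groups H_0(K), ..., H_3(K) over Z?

Order the vertices as 1 < 2 < 3 < 4. Listing each simplex with vertices in this order, K has dimension 3 with simplices:

  0-simplices (4): [1], [2], [3], [4]
  1-simplices (6): [1,2], [1,3], [1,4], [2,3], [2,4], [3,4]
  2-simplices (4): [1,2,3], [1,2,4], [1,3,4], [2,3,4]
  3-simplices (1): [1,2,3,4]

Hence C_0 ≅ Z^4, C_1 ≅ Z^6, C_2 ≅ Z^4, C_3 ≅ Z^1.

The boundary map ∂_1: C_1 → C_0 sends each edge [p,q] (with p < q) to q − p. For instance
  ∂[2,3] = [3] − [2].
The resulting 4×6 matrix has rank 3, and its Smith normal form has invariant factors (1,1,1).

∂_2: C_2 → C_1 maps a triangle to the signed sum of its edges. For instance
  ∂[1,2,4] = [2,4] − [1,4] + [1,2],
  ∂[1,3,4] = [3,4] − [1,4] + [1,3].
The resulting 6×4 matrix has rank 3, and its Smith normal form has invariant factors (1,1,1).

∂_3: C_3 → C_2 sends each 3-simplex σ to the alternating sum Σ_i (−1)^i (σ with its i-th vertex removed). For instance
  ∂[1,2,3,4] = [2,3,4] − [1,3,4] + [1,2,4] − [1,2,3].
This gives a 4×1 integer matrix of rank 1; reducing to Smith normal form yields diagonal entries (1).

Computing H_k = (kernel of ∂_k) / (image of ∂_{k+1}):

  H_0: rank C_0 − rank ∂_1 = 4 − 3 = 1, and the invariant factors of ∂_1 are all 1, so H_0 = Z.
  H_1: rank ker ∂_1 − rank ∂_2 = (6 − 3) − 3 = 0, and the invariant factors of ∂_2 are all 1, so H_1 = 0.
  H_2: rank ker ∂_2 − rank ∂_3 = (4 − 3) − 1 = 0, and the invariant factors of ∂_3 are all 1, so H_2 = 0.
  H_3: rank ker ∂_3 − rank ∂_4 = (1 − 1) − 0 = 0, and there is no ∂_4, so H_3 = 0.

As a check, the Euler characteristic is 4 − 6 + 4 − 1 = 1, which agrees with 1 − 0 + 0 − 0 = 1.

H_0 = Z,  H_1 = 0,  H_2 = 0,  H_3 = 0.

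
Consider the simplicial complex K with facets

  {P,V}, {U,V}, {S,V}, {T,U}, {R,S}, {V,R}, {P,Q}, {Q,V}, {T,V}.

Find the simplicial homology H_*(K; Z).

H_0 ≅ Z,  H_1 ≅ Z^3.

Order the vertices as P < Q < R < S < T < U < V. Listing each simplex with vertices in this order, K has dimension 1 with simplices:

  0-simplices (7): P, Q, R, S, T, U, V
  1-simplices (9): PQ, PV, QV, RS, RV, SV, TU, TV, UV

so the chain groups are C_0 ≅ Z^7, C_1 ≅ Z^9.

∂_1: C_1 → C_0 maps an edge to its endpoints' difference, ∂[p,q] = q − p.
As a 7×9 matrix over Z this has rank 6, with invariant factors (1,1,1,1,1,1).

From H_k ≅ ker(∂_k) / im(∂_{k+1}) we obtain:

  H_0: rank C_0 − rank ∂_1 = 7 − 6 = 1, and the invariant factors of ∂_1 are all 1, so H_0 ≅ Z.
  H_1: rank ker ∂_1 − rank ∂_2 = (9 − 6) − 0 = 3, and there is no ∂_2, so H_1 ≅ Z^3.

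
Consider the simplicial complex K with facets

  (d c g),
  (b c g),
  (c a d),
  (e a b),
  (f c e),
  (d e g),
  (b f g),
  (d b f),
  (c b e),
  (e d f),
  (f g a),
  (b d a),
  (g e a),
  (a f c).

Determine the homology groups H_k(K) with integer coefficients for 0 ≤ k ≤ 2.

We work with the vertex ordering a < b < c < d < e < f < g. The simplices of K, each written with vertices in increasing order, are:

  0-simplices (7): a, b, c, d, e, f, g
  1-simplices (21): ab, ac, ad, ae, af, ag, bc, bd, be, bf, bg, cd, ce, cf, cg, de, df, dg, ef, eg, fg
  2-simplices (14): abd, abe, acd, acf, aeg, afg, bce, bcg, bdf, bfg, cdg, cef, def, deg

so the chain groups are C_0 ≅ Z^7, C_1 ≅ Z^21, C_2 ≅ Z^14.

The boundary map ∂_1: C_1 → C_0 maps an edge to its endpoints' difference, ∂[p,q] = q − p. For instance
  ∂ce = e − c.
The 7×21 boundary matrix has rank 6 and Smith normal form diag(1,1,1,1,1,1).

The boundary map ∂_2: C_2 → C_1 sends each 2-simplex [p,q,r] to [q,r] − [p,r] + [p,q]. For instance
  ∂bfg = fg − bg + bf,
  ∂cdg = dg − cg + cd.
The 21×14 boundary matrix has rank 13 and Smith normal form diag(1,1,1,1,1,1,1,1,1,1,1,1,1).

Now H_k = ker ∂_k / im ∂_{k+1}, so:

  H_0: rank C_0 − rank ∂_1 = 7 − 6 = 1, and the invariant factors of ∂_1 are all 1, so H_0 ≅ Z.
  H_1: rank ker ∂_1 − rank ∂_2 = (21 − 6) − 13 = 2, and the invariant factors of ∂_2 are all 1, so H_1 ≅ Z^2.
  H_2: rank ker ∂_2 − rank ∂_3 = (14 − 13) − 0 = 1, and there is no ∂_3, so H_2 ≅ Z.

(K is a triangulation of the torus T^2.)

H_0 = Z,  H_1 = Z^2,  H_2 = Z.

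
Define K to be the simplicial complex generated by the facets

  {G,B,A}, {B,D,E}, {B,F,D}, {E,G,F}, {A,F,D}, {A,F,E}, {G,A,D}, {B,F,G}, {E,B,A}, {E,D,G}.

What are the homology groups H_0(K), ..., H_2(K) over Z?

H_0 = Z,  H_1 = Z/2Z,  H_2 = 0.

Take the total order A < B < D < E < F < G on the vertex set. Then K (dimension 2) consists of the simplices:

  0-simplices (6): A, B, D, E, F, G
  1-simplices (15): AB, AD, AE, AF, AG, BD, BE, BF, BG, DE, DF, DG, EF, EG, FG
  2-simplices (10): ABE, ABG, ADF, ADG, AEF, BDE, BDF, BFG, DEG, EFG

so the chain groups are C_0 ≅ Z^6, C_1 ≅ Z^15, C_2 ≅ Z^10.

The boundary map ∂_1: C_1 → C_0 maps an edge to its endpoints' difference, ∂[p,q] = q − p. For instance
  ∂DE = E − D.
This gives a 6×15 integer matrix of rank 5; reducing to Smith normal form yields diagonal entries (1,1,1,1,1).

∂_2: C_2 → C_1 sends each 2-simplex [p,q,r] to [q,r] − [p,r] + [p,q]. For instance
  ∂ABG = BG − AG + AB,
  ∂BDF = DF − BF + BD.
The resulting 15×10 matrix has rank 10, and its Smith normal form has invariant factors (1,1,1,1,1,1,1,1,1,2).

Now H_k = ker ∂_k / im ∂_{k+1}, so:

  H_0: rank C_0 − rank ∂_1 = 6 − 5 = 1, and the invariant factors of ∂_1 are all 1, so H_0 = Z.
  H_1: rank ker ∂_1 − rank ∂_2 = (15 − 5) − 10 = 0, and ∂_2 has invariant factor 2 > 1, so H_1 = Z/2Z.
  H_2: rank ker ∂_2 − rank ∂_3 = (10 − 10) − 0 = 0, and there is no ∂_3, so H_2 = 0.

(K is a triangulation of the real projective plane RP^2.)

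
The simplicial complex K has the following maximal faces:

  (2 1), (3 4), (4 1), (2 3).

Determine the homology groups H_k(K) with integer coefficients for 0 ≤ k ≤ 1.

H_0 = Z,  H_1 = Z.

Fix the vertex order 1 < 2 < 3 < 4 and write every simplex with vertices in increasing order. Then dim K = 1 and the simplices of K are:

  0-simplices (4): [1], [2], [3], [4]
  1-simplices (4): [1,2], [1,4], [2,3], [3,4]

so the chain groups are C_0 ≅ Z^4, C_1 ≅ Z^4.

The boundary map ∂_1: C_1 → C_0 sends each edge [p,q] (with p < q) to q − p.
This gives a 4×4 integer matrix of rank 3; reducing to Smith normal form yields diagonal entries (1,1,1).

Reading off H_k = ker ∂_k / im ∂_{k+1}:

  H_0: rank C_0 − rank ∂_1 = 4 − 3 = 1, and the invariant factors of ∂_1 are all 1, so H_0 = Z.
  H_1: rank ker ∂_1 − rank ∂_2 = (4 − 3) − 0 = 1, and there is no ∂_2, so H_1 = Z.

As a check, the Euler characteristic is 4 − 4 = 0, which agrees with 1 − 1 = 0.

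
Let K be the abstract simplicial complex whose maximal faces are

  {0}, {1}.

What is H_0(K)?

H_0 ≅ Z^2.

Fix the vertex order 0 < 1 and write every simplex with vertices in increasing order. Then dim K = 0 and the simplices of K are:

  0-simplices (2): [0], [1]

so the chain groups are C_0 ≅ Z^2.

Reading off H_k = ker ∂_k / im ∂_{k+1}:

  H_0: rank C_0 − rank ∂_1 = 2 − 0 = 2, and there is no ∂_1, so H_0 ≅ Z^2.

(K is a triangulation of a set of 2 points.)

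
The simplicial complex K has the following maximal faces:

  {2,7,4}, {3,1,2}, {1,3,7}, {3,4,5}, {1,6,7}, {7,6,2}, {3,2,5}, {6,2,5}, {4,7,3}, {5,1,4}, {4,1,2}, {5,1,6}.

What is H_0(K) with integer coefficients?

Order the vertices as 1 < 2 < 3 < 4 < 5 < 6 < 7. Listing each simplex with vertices in this order, K has dimension 2 with simplices:

  0-simplices (7): [1], [2], [3], [4], [5], [6], [7]
  1-simplices (18): [1,2], [1,3], [1,4], [1,5], [1,6], [1,7], [2,3], [2,4], [2,5], [2,6], [2,7], [3,4], [3,5], [3,7], [4,5], [4,7], [5,6], [6,7]
  2-simplices (12): [1,2,3], [1,2,4], [1,3,7], [1,4,5], [1,5,6], [1,6,7], [2,3,5], [2,4,7], [2,5,6], [2,6,7], [3,4,5], [3,4,7]

giving chain groups C_0 ≅ Z^7, C_1 ≅ Z^18, C_2 ≅ Z^12.

The boundary map ∂_1: C_1 → C_0 maps an edge to its endpoints' difference, ∂[p,q] = q − p. For instance
  ∂[2,7] = [7] − [2].
The resulting 7×18 matrix has rank 6, and its Smith normal form has invariant factors (1,1,1,1,1,1).

Boundary ∂_2: C_2 → C_1 sends each 2-simplex [p,q,r] to [q,r] − [p,r] + [p,q]. For instance
  ∂[1,3,7] = [3,7] − [1,7] + [1,3],
  ∂[1,5,6] = [5,6] − [1,6] + [1,5].
This gives a 18×12 integer matrix of rank 12; reducing to Smith normal form yields diagonal entries (1,1,1,1,1,1,1,1,1,1,1,2).

From H_k ≅ ker(∂_k) / im(∂_{k+1}) we obtain:

  H_0: rank C_0 − rank ∂_1 = 7 − 6 = 1, and the invariant factors of ∂_1 are all 1, so H_0 ≅ Z.

H_0 ≅ Z.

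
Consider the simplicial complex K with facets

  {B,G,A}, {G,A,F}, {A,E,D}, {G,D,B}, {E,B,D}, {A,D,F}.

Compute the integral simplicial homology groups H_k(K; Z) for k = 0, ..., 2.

Take the total order A < B < D < E < F < G on the vertex set. Then K (dimension 2) consists of the simplices:

  0-simplices (6): A, B, D, E, F, G
  1-simplices (12): AB, AD, AE, AF, AG, BD, BE, BG, DE, DF, DG, FG
  2-simplices (6): ABG, ADE, ADF, AFG, BDE, BDG

so the chain groups are C_0 ≅ Z^6, C_1 ≅ Z^12, C_2 ≅ Z^6.

The boundary map ∂_1: C_1 → C_0 sends each edge [p,q] (with p < q) to q − p. For instance
  ∂AF = F − A.
The resulting 6×12 matrix has rank 5, and its Smith normal form has invariant factors (1,1,1,1,1).

Boundary ∂_2: C_2 → C_1 sends each 2-simplex [p,q,r] to [q,r] − [p,r] + [p,q]. For instance
  ∂BDG = DG − BG + BD,
  ∂ADE = DE − AE + AD.
As a 12×6 matrix over Z this has rank 6, with invariant factors (1,1,1,1,1,1).

Computing H_k = (kernel of ∂_k) / (image of ∂_{k+1}):

  H_0: rank C_0 − rank ∂_1 = 6 − 5 = 1, and the invariant factors of ∂_1 are all 1, so H_0 = Z.
  H_1: rank ker ∂_1 − rank ∂_2 = (12 − 5) − 6 = 1, and the invariant factors of ∂_2 are all 1, so H_1 = Z.
  H_2: rank ker ∂_2 − rank ∂_3 = (6 − 6) − 0 = 0, and there is no ∂_3, so H_2 = 0.

H_0 = Z,  H_1 = Z,  H_2 = 0.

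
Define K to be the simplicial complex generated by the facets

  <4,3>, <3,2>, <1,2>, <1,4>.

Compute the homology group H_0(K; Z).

H_0 ≅ Z.

We work with the vertex ordering 1 < 2 < 3 < 4. The simplices of K, each written with vertices in increasing order, are:

  0-simplices (4): [1], [2], [3], [4]
  1-simplices (4): [1,2], [1,4], [2,3], [3,4]

so the chain groups are C_0 ≅ Z^4, C_1 ≅ Z^4.

Boundary ∂_1: C_1 → C_0 maps an edge to its endpoints' difference, ∂[p,q] = q − p. For instance
  ∂[2,3] = [3] − [2].
The resulting 4×4 matrix has rank 3, and its Smith normal form has invariant factors (1,1,1).

Now H_k = ker ∂_k / im ∂_{k+1}, so:

  H_0: rank C_0 − rank ∂_1 = 4 − 3 = 1, and the invariant factors of ∂_1 are all 1, so H_0 ≅ Z.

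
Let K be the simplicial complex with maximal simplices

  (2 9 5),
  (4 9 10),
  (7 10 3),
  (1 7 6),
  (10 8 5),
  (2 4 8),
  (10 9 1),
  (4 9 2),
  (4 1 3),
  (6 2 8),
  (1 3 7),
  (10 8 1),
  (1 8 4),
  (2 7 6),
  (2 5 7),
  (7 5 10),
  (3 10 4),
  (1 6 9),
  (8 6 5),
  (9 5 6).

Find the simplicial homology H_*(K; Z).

We work with the vertex ordering 1 < 2 < 3 < 4 < 5 < 6 < 7 < 8 < 9 < 10. The simplices of K, each written with vertices in increasing order, are:

  0-simplices (10): [1], [2], [3], [4], [5], [6], [7], [8], [9], [10]
  1-simplices (30): (30 of them)
  2-simplices (20): (20 of them)

so the chain groups are C_0 ≅ Z^10, C_1 ≅ Z^30, C_2 ≅ Z^20.

The boundary map ∂_1: C_1 → C_0 sends each edge [p,q] (with p < q) to q − p. For instance
  ∂[9,10] = [10] − [9].
This gives a 10×30 integer matrix of rank 9; reducing to Smith normal form yields diagonal entries (1,1,1,1,1,1,1,1,1).

∂_2: C_2 → C_1 acts by ∂[p,q,r] = [q,r] − [p,r] + [p,q]. For instance
  ∂[2,5,9] = [5,9] − [2,9] + [2,5],
  ∂[2,5,7] = [5,7] − [2,7] + [2,5].
As a 30×20 matrix over Z this has rank 20, with invariant factors (1,1,1,1,1,1,1,1,1,1,1,1,1,1,1,1,1,1,1,2).

Reading off H_k = ker ∂_k / im ∂_{k+1}:

  H_0: rank C_0 − rank ∂_1 = 10 − 9 = 1, and the invariant factors of ∂_1 are all 1, so H_0 ≅ Z.
  H_1: rank ker ∂_1 − rank ∂_2 = (30 − 9) − 20 = 1, and ∂_2 has invariant factor 2 > 1, so H_1 ≅ Z ⊕ Z/2Z.
  H_2: rank ker ∂_2 − rank ∂_3 = (20 − 20) − 0 = 0, and there is no ∂_3, so H_2 ≅ 0.

(K is a triangulation of the Klein bottle.)

H_0 = Z,  H_1 = Z ⊕ Z/2Z,  H_2 = 0.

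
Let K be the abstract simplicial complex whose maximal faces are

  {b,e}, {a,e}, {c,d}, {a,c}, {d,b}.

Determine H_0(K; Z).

K has 5 vertices, 5 edges.
rank ∂_0 = 0, rank ∂_1 = 4 ⇒ b_0 = 5 − 0 − 4 = 1; all invariant factors of ∂_1 are 1 so no torsion. So H_0 = Z.

H_0 ≅ Z.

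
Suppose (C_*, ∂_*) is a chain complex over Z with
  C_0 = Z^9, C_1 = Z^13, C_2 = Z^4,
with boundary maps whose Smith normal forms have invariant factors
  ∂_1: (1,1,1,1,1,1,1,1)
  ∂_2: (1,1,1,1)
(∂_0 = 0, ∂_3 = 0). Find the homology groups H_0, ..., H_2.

H_0: b_0 = 9 − 0 − 8 = 1; torsion from ∂_1 factors > 1: none. So H_0 = Z.
H_1: b_1 = 13 − 8 − 4 = 1; torsion from ∂_2 factors > 1: none. So H_1 = Z.
H_2: b_2 = 4 − 4 − 0 = 0; torsion from ∂_3 factors > 1: none. So H_2 = 0.

H_0 = Z,  H_1 = Z,  H_2 = 0.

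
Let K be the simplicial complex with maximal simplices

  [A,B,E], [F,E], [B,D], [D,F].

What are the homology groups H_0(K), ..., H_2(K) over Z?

H_0 ≅ Z,  H_1 ≅ Z,  H_2 = 0.

We work with the vertex ordering A < B < D < E < F. The simplices of K, each written with vertices in increasing order, are:

  0-simplices (5): A, B, D, E, F
  1-simplices (6): AB, AE, BD, BE, DF, EF
  2-simplices (1): ABE

giving chain groups C_0 ≅ Z^5, C_1 ≅ Z^6, C_2 ≅ Z^1.

The boundary map ∂_1: C_1 → C_0 sends each edge [p,q] (with p < q) to q − p.
The 5×6 boundary matrix has rank 4 and Smith normal form diag(1,1,1,1).

Boundary ∂_2: C_2 → C_1 acts by ∂[p,q,r] = [q,r] − [p,r] + [p,q]. For instance
  ∂ABE = BE − AE + AB.
The 6×1 boundary matrix has rank 1 and Smith normal form diag(1).

Computing H_k = (kernel of ∂_k) / (image of ∂_{k+1}):

  H_0: rank C_0 − rank ∂_1 = 5 − 4 = 1, and the invariant factors of ∂_1 are all 1, so H_0 ≅ Z.
  H_1: rank ker ∂_1 − rank ∂_2 = (6 − 4) − 1 = 1, and the invariant factors of ∂_2 are all 1, so H_1 ≅ Z.
  H_2: rank ker ∂_2 − rank ∂_3 = (1 − 1) − 0 = 0, and there is no ∂_3, so H_2 ≅ 0.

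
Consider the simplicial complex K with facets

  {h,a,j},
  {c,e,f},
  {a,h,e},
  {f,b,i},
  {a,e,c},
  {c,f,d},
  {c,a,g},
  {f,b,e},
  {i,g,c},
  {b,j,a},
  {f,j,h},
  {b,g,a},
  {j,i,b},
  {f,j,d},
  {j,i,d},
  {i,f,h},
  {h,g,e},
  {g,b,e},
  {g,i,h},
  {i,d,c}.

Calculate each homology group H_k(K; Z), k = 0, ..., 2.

H_0 = Z,  H_1 = Z ⊕ Z/2,  H_2 = 0.

Fix the vertex order a < b < c < d < e < f < g < h < i < j and write every simplex with vertices in increasing order. Then dim K = 2 and the simplices of K are:

  0-simplices (10): a, b, c, d, e, f, g, h, i, j
  1-simplices (30): ab, ac, ae, ag, ah, aj, be, bf, bg, bi, bj, cd, ce, cf, cg, ci, df, di, dj, ef, eg, eh, fh, fi, fj, gh, gi, hi, hj, ij
  2-simplices (20): abg, abj, ace, acg, aeh, ahj, bef, beg, bfi, bij, cdf, cdi, cef, cgi, dfj, dij, egh, fhi, fhj, ghi

so the chain groups are C_0 ≅ Z^10, C_1 ≅ Z^30, C_2 ≅ Z^20.

Boundary ∂_1: C_1 → C_0 sends each edge [p,q] (with p < q) to q − p. For instance
  ∂eh = h − e.
As a 10×30 matrix over Z this has rank 9, with invariant factors (1,1,1,1,1,1,1,1,1).

∂_2: C_2 → C_1 sends each 2-simplex [p,q,r] to [q,r] − [p,r] + [p,q]. For instance
  ∂bef = ef − bf + be,
  ∂dfj = fj − dj + df.
The 30×20 boundary matrix has rank 20 and Smith normal form diag(1,1,1,1,1,1,1,1,1,1,1,1,1,1,1,1,1,1,1,2).

Now H_k = ker ∂_k / im ∂_{k+1}, so:

  H_0: rank C_0 − rank ∂_1 = 10 − 9 = 1, and the invariant factors of ∂_1 are all 1, so H_0 = Z.
  H_1: rank ker ∂_1 − rank ∂_2 = (30 − 9) − 20 = 1, and ∂_2 has invariant factor 2 > 1, so H_1 = Z ⊕ Z/2.
  H_2: rank ker ∂_2 − rank ∂_3 = (20 − 20) − 0 = 0, and there is no ∂_3, so H_2 = 0.

(K is a triangulation of the Klein bottle.)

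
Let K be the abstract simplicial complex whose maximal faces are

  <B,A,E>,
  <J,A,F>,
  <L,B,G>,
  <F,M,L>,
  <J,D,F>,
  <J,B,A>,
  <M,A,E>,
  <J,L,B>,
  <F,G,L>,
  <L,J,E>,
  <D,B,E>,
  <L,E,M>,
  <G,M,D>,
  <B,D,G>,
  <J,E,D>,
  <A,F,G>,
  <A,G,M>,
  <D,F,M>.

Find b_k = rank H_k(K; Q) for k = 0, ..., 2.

b_0 = 1, b_1 = 1, b_2 = 0.

We work with the vertex ordering A < B < D < E < F < G < J < L < M. The simplices of K, each written with vertices in increasing order, are:

  0-simplices (9): A, B, D, E, F, G, J, L, M
  1-simplices (27): AB, AE, AF, AG, AJ, AM, BD, BE, BG, BJ, BL, DE, DF, DG, DJ, DM, EJ, EL, EM, FG, FJ, FL, FM, GL, GM, JL, LM
  2-simplices (18): ABE, ABJ, AEM, AFG, AFJ, AGM, BDE, BDG, BGL, BJL, DEJ, DFJ, DFM, DGM, EJL, ELM, FGL, FLM

giving chain groups C_0 ≅ Z^9, C_1 ≅ Z^27, C_2 ≅ Z^18.

The boundary map ∂_1: C_1 → C_0 is given by ∂[p,q] = [q] − [p].
This gives a 9×27 integer matrix of rank 8; reducing to Smith normal form yields diagonal entries (1,1,1,1,1,1,1,1).

Boundary ∂_2: C_2 → C_1 acts by ∂[p,q,r] = [q,r] − [p,r] + [p,q]. For instance
  ∂EJL = JL − EL + EJ,
  ∂FLM = LM − FM + FL.
The resulting 27×18 matrix has rank 18, and its Smith normal form has invariant factors (1,1,1,1,1,1,1,1,1,1,1,1,1,1,1,1,1,2).

From H_k ≅ ker(∂_k) / im(∂_{k+1}) we obtain:

  H_0: rank C_0 − rank ∂_1 = 9 − 8 = 1, and the invariant factors of ∂_1 are all 1, so H_0 = Z.
  H_1: rank ker ∂_1 − rank ∂_2 = (27 − 8) − 18 = 1, and ∂_2 has invariant factor 2 > 1, so H_1 = Z ⊕ Z/2.
  H_2: rank ker ∂_2 − rank ∂_3 = (18 − 18) − 0 = 0, and there is no ∂_3, so H_2 = 0.

As a check, the Euler characteristic is 9 − 27 + 18 = 0, which agrees with 1 − 1 + 0 = 0.
(K is a triangulation of the Klein bottle.)

Hence the Betti numbers are b_0 = 1, b_1 = 1, b_2 = 0.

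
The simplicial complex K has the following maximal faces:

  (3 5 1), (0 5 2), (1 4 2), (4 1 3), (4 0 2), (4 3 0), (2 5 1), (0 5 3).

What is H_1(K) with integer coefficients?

Take the total order 0 < 1 < 2 < 3 < 4 < 5 on the vertex set. Then K (dimension 2) consists of the simplices:

  0-simplices (6): [0], [1], [2], [3], [4], [5]
  1-simplices (12): [0,2], [0,3], [0,4], [0,5], [1,2], [1,3], [1,4], [1,5], [2,4], [2,5], [3,4], [3,5]
  2-simplices (8): [0,2,4], [0,2,5], [0,3,4], [0,3,5], [1,2,4], [1,2,5], [1,3,4], [1,3,5]

Hence C_0 ≅ Z^6, C_1 ≅ Z^12, C_2 ≅ Z^8.

∂_1: C_1 → C_0 is given by ∂[p,q] = [q] − [p]. For instance
  ∂[2,4] = [4] − [2].
The 6×12 boundary matrix has rank 5 and Smith normal form diag(1,1,1,1,1).

Boundary ∂_2: C_2 → C_1 sends each 2-simplex [p,q,r] to [q,r] − [p,r] + [p,q]. For instance
  ∂[0,3,5] = [3,5] − [0,5] + [0,3],
  ∂[1,2,4] = [2,4] − [1,4] + [1,2].
The 12×8 boundary matrix has rank 7 and Smith normal form diag(1,1,1,1,1,1,1).

Now H_k = ker ∂_k / im ∂_{k+1}, so:

  H_1: rank ker ∂_1 − rank ∂_2 = (12 − 5) − 7 = 0, and the invariant factors of ∂_2 are all 1, so H_1 = 0.

H_1 ≅ 0.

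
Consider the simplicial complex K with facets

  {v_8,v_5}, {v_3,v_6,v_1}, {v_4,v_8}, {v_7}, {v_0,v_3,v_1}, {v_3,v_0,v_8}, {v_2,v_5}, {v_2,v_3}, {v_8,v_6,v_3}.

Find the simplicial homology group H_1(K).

Order the vertices as v_0 < v_1 < v_2 < v_3 < v_4 < v_5 < v_6 < v_7 < v_8. Listing each simplex with vertices in this order, K has dimension 2 with simplices:

  0-simplices (9): [v_0], [v_1], [v_2], [v_3], [v_4], [v_5], [v_6], [v_7], [v_8]
  1-simplices (12): [v_0,v_1], [v_0,v_3], [v_0,v_8], [v_1,v_3], [v_1,v_6], [v_2,v_3], [v_2,v_5], [v_3,v_6], [v_3,v_8], [v_4,v_8], [v_5,v_8], [v_6,v_8]
  2-simplices (4): [v_0,v_1,v_3], [v_0,v_3,v_8], [v_1,v_3,v_6], [v_3,v_6,v_8]

so the chain groups are C_0 ≅ Z^9, C_1 ≅ Z^12, C_2 ≅ Z^4.

Boundary ∂_1: C_1 → C_0 maps an edge to its endpoints' difference, ∂[p,q] = q − p.
The resulting 9×12 matrix has rank 7, and its Smith normal form has invariant factors (1,1,1,1,1,1,1).

The boundary map ∂_2: C_2 → C_1 sends each 2-simplex [p,q,r] to [q,r] − [p,r] + [p,q]. For instance
  ∂[v_3,v_6,v_8] = [v_6,v_8] − [v_3,v_8] + [v_3,v_6],
  ∂[v_0,v_3,v_8] = [v_3,v_8] − [v_0,v_8] + [v_0,v_3].
This gives a 12×4 integer matrix of rank 4; reducing to Smith normal form yields diagonal entries (1,1,1,1).

Now H_k = ker ∂_k / im ∂_{k+1}, so:

  H_1: rank ker ∂_1 − rank ∂_2 = (12 − 7) − 4 = 1, and the invariant factors of ∂_2 are all 1, so H_1 = Z.

H_1 ≅ Z.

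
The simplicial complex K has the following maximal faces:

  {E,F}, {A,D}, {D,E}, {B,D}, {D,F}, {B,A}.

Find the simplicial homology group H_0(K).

K has 5 vertices, 6 edges.
rank ∂_0 = 0, rank ∂_1 = 4 ⇒ b_0 = 5 − 0 − 4 = 1; all invariant factors of ∂_1 are 1 so no torsion. So H_0 ≅ Z.

H_0 ≅ Z.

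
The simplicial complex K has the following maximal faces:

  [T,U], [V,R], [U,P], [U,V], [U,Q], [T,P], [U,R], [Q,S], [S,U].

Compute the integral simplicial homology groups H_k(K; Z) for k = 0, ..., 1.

H_0 ≅ Z,  H_1 ≅ Z^3.

K has 7 vertices, 9 edges.
rank ∂_0 = 0, rank ∂_1 = 6 ⇒ b_0 = 7 − 0 − 6 = 1; all invariant factors of ∂_1 are 1 so no torsion. So H_0 ≅ Z.
rank ∂_1 = 6, rank ∂_2 = 0 ⇒ b_1 = 9 − 6 − 0 = 3. So H_1 ≅ Z^3.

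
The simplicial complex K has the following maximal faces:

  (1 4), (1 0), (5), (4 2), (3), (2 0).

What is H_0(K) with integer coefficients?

K has 6 vertices, 4 edges.
rank ∂_0 = 0, rank ∂_1 = 3 ⇒ b_0 = 6 − 0 − 3 = 3; all invariant factors of ∂_1 are 1 so no torsion. So H_0 ≅ Z^3.

H_0 = Z^3.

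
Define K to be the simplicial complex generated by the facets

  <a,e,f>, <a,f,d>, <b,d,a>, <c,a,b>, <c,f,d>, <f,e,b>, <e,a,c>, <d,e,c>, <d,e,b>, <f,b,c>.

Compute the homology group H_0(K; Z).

H_0 ≅ Z.

Order the vertices as a < b < c < d < e < f. Listing each simplex with vertices in this order, K has dimension 2 with simplices:

  0-simplices (6): a, b, c, d, e, f
  1-simplices (15): ab, ac, ad, ae, af, bc, bd, be, bf, cd, ce, cf, de, df, ef
  2-simplices (10): abc, abd, ace, adf, aef, bcf, bde, bef, cde, cdf

so the chain groups are C_0 ≅ Z^6, C_1 ≅ Z^15, C_2 ≅ Z^10.

Boundary ∂_1: C_1 → C_0 sends each edge [p,q] (with p < q) to q − p.
The resulting 6×15 matrix has rank 5, and its Smith normal form has invariant factors (1,1,1,1,1).

The boundary map ∂_2: C_2 → C_1 maps a triangle to the signed sum of its edges. For instance
  ∂bcf = cf − bf + bc,
  ∂bef = ef − bf + be.
This gives a 15×10 integer matrix of rank 10; reducing to Smith normal form yields diagonal entries (1,1,1,1,1,1,1,1,1,2).

Computing H_k = (kernel of ∂_k) / (image of ∂_{k+1}):

  H_0: rank C_0 − rank ∂_1 = 6 − 5 = 1, and the invariant factors of ∂_1 are all 1, so H_0 ≅ Z.

(K is a triangulation of the real projective plane RP^2.)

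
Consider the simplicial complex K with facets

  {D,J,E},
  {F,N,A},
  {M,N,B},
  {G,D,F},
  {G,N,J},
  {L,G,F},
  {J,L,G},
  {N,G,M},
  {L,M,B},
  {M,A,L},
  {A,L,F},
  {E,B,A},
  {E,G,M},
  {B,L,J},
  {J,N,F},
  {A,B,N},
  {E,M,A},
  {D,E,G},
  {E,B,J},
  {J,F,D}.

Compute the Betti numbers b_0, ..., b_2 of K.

b_0 = 1, b_1 = 1, b_2 = 0.

K has 10 vertices, 30 edges, 20 triangles.
rank ∂_0 = 0, rank ∂_1 = 9 ⇒ b_0 = 10 − 0 − 9 = 1; all invariant factors of ∂_1 are 1 so no torsion. So H_0 = Z.
rank ∂_1 = 9, rank ∂_2 = 20 ⇒ b_1 = 30 − 9 − 20 = 1; ∂_2 has invariant factor(s) [2] giving torsion. So H_1 = Z ⊕ Z/2.
rank ∂_2 = 20, rank ∂_3 = 0 ⇒ b_2 = 20 − 20 − 0 = 0. So H_2 = 0.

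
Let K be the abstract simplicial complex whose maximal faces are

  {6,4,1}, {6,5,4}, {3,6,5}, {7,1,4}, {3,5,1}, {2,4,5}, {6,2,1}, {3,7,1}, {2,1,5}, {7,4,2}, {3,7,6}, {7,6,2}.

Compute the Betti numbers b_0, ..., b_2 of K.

Take the total order 1 < 2 < 3 < 4 < 5 < 6 < 7 on the vertex set. Then K (dimension 2) consists of the simplices:

  0-simplices (7): [1], [2], [3], [4], [5], [6], [7]
  1-simplices (18): [1,2], [1,3], [1,4], [1,5], [1,6], [1,7], [2,4], [2,5], [2,6], [2,7], [3,5], [3,6], [3,7], [4,5], [4,6], [4,7], [5,6], [6,7]
  2-simplices (12): [1,2,5], [1,2,6], [1,3,5], [1,3,7], [1,4,6], [1,4,7], [2,4,5], [2,4,7], [2,6,7], [3,5,6], [3,6,7], [4,5,6]

so the chain groups are C_0 ≅ Z^7, C_1 ≅ Z^18, C_2 ≅ Z^12.

∂_1: C_1 → C_0 is given by ∂[p,q] = [q] − [p]. For instance
  ∂[1,3] = [3] − [1].
As a 7×18 matrix over Z this has rank 6, with invariant factors (1,1,1,1,1,1).

∂_2: C_2 → C_1 maps a triangle to the signed sum of its edges. For instance
  ∂[1,3,5] = [3,5] − [1,5] + [1,3],
  ∂[1,4,6] = [4,6] − [1,6] + [1,4].
This gives a 18×12 integer matrix of rank 12; reducing to Smith normal form yields diagonal entries (1,1,1,1,1,1,1,1,1,1,1,2).

Computing H_k = (kernel of ∂_k) / (image of ∂_{k+1}):

  H_0: rank C_0 − rank ∂_1 = 7 − 6 = 1, and the invariant factors of ∂_1 are all 1, so H_0 = Z.
  H_1: rank ker ∂_1 − rank ∂_2 = (18 − 6) − 12 = 0, and ∂_2 has invariant factor 2 > 1, so H_1 = Z/2.
  H_2: rank ker ∂_2 − rank ∂_3 = (12 − 12) − 0 = 0, and there is no ∂_3, so H_2 = 0.

Hence the Betti numbers are b_0 = 1, b_1 = 0, b_2 = 0.

b_0 = 1, b_1 = 0, b_2 = 0.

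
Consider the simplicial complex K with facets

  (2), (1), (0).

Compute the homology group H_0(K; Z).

Fix the vertex order 0 < 1 < 2 and write every simplex with vertices in increasing order. Then dim K = 0 and the simplices of K are:

  0-simplices (3): [0], [1], [2]

Hence C_0 ≅ Z^3.

Now H_k = ker ∂_k / im ∂_{k+1}, so:

  H_0: rank C_0 − rank ∂_1 = 3 − 0 = 3, and there is no ∂_1, so H_0 = Z^3.

(K is a triangulation of a set of 3 points.)

H_0 = Z^3.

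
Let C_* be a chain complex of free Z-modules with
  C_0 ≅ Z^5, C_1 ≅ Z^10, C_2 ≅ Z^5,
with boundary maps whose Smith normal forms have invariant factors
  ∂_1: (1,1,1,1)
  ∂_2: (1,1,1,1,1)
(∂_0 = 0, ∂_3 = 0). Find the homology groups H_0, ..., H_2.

H_0: b_0 = 5 − 0 − 4 = 1; torsion from ∂_1 factors > 1: none. So H_0 ≅ Z.
H_1: b_1 = 10 − 4 − 5 = 1; torsion from ∂_2 factors > 1: none. So H_1 ≅ Z.
H_2: b_2 = 5 − 5 − 0 = 0; torsion from ∂_3 factors > 1: none. So H_2 ≅ 0.

H_0 ≅ Z,  H_1 ≅ Z,  H_2 = 0.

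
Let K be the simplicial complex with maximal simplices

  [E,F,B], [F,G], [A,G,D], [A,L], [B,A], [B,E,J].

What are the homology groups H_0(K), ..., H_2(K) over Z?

K has 8 vertices, 11 edges, 3 triangles.
rank ∂_0 = 0, rank ∂_1 = 7 ⇒ b_0 = 8 − 0 − 7 = 1; all invariant factors of ∂_1 are 1 so no torsion. So H_0 ≅ Z.
rank ∂_1 = 7, rank ∂_2 = 3 ⇒ b_1 = 11 − 7 − 3 = 1; all invariant factors of ∂_2 are 1 so no torsion. So H_1 ≅ Z.
rank ∂_2 = 3, rank ∂_3 = 0 ⇒ b_2 = 3 − 3 − 0 = 0. So H_2 ≅ 0.

H_0 = Z,  H_1 = Z,  H_2 = 0.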